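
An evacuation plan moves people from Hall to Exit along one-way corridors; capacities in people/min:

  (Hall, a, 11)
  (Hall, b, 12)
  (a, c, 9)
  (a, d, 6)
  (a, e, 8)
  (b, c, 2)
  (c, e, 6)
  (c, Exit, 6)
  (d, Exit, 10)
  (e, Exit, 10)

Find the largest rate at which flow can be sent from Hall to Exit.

Augment Hall→a→c→Exit: bottleneck 6, flow now 6.
Augment Hall→a→d→Exit: bottleneck 5, flow now 11.
Augment Hall→b→c→e→Exit: bottleneck 2, flow now 13.
No augmenting path remains; maximum flow = 13.
In the residual graph, reachable from Hall: {Hall, b}.
Min-cut edges: Hall→a (11), b→c (2); capacity 11 + 2 = 13.
This cut is saturated, so no flow can exceed 13.

13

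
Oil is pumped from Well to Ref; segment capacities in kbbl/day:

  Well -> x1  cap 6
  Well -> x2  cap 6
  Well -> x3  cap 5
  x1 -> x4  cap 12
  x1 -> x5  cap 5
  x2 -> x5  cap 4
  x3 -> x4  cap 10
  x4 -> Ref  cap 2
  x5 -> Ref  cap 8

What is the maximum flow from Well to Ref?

10

Augment Well→x1→x4→Ref: bottleneck 2, flow now 2.
Augment Well→x1→x5→Ref: bottleneck 4, flow now 6.
Augment Well→x2→x5→Ref: bottleneck 4, flow now 10.
No augmenting path remains; maximum flow = 10.
In the residual graph, reachable from Well: {Well, x1, x2, x3, x4, x5}.
Min-cut edges: x4→Ref (2), x5→Ref (8); capacity 2 + 8 = 10.
This cut is saturated, so no flow can exceed 10.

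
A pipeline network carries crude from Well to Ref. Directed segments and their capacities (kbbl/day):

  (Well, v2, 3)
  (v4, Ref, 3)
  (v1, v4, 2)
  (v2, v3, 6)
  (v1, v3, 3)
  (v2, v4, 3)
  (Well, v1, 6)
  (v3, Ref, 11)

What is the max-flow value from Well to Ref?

Augment Well→v1→v3→Ref: bottleneck 3, flow now 3.
Augment Well→v1→v4→Ref: bottleneck 2, flow now 5.
Augment Well→v2→v3→Ref: bottleneck 3, flow now 8.
No augmenting path remains; maximum flow = 8.
In the residual graph, reachable from Well: {Well, v1}.
Min-cut edges: Well→v2 (3), v1→v3 (3), v1→v4 (2); capacity 3 + 3 + 2 = 8.
This cut is saturated, so no flow can exceed 8.

8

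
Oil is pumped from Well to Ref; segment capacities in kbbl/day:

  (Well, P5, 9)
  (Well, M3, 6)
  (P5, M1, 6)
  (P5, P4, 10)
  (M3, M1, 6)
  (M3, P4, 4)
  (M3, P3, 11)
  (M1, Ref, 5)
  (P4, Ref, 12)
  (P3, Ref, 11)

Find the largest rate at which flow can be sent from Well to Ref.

15

Augment Well→P5→M1→Ref: bottleneck 5, flow now 5.
Augment Well→P5→P4→Ref: bottleneck 4, flow now 9.
Augment Well→M3→P4→Ref: bottleneck 4, flow now 13.
Augment Well→M3→P3→Ref: bottleneck 2, flow now 15.
No augmenting path remains; maximum flow = 15.
In the residual graph, reachable from Well: {Well}.
Min-cut edges: Well→P5 (9), Well→M3 (6); capacity 9 + 6 = 15.
This cut is saturated, so no flow can exceed 15.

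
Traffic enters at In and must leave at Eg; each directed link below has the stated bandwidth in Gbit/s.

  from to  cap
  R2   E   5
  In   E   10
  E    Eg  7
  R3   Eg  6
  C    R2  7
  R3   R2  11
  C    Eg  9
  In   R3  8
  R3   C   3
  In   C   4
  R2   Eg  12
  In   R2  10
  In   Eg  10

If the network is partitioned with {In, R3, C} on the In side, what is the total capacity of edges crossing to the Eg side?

Edges leaving {In, R3, C}: In→R2 (10), In→E (10), In→Eg (10), R3→R2 (11), R3→Eg (6), C→R2 (7), C→Eg (9).
Cut capacity = 10 + 10 + 10 + 11 + 6 + 7 + 9 = 63.

63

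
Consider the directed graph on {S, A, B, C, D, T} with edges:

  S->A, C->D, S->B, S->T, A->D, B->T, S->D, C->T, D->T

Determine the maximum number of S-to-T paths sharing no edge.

3

Assign every edge capacity 1; by Menger, the answer equals the max flow.
Path S→T (+1); total 1.
Path S→B→T (+1); total 2.
Path S→D→T (+1); total 3.
No residual S→T path; max flow = 3.
Certifying cut of size 3: {D→T, S→B, S→T}.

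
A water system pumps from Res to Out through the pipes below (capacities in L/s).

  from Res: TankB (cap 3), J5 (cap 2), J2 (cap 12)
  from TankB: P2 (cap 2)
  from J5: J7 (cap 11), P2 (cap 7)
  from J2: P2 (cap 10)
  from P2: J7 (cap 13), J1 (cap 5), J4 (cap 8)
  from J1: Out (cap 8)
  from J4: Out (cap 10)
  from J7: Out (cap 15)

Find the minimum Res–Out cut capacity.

14

Augment Res→J5→J7→Out: bottleneck 2, flow now 2.
Augment Res→TankB→P2→J1→Out: bottleneck 2, flow now 4.
Augment Res→J2→P2→J1→Out: bottleneck 3, flow now 7.
Augment Res→J2→P2→J4→Out: bottleneck 7, flow now 14.
No augmenting path remains; maximum flow = 14.
By max-flow min-cut, the minimum cut capacity equals the max flow.
In the residual graph, reachable from Res: {Res, TankB, J2}.
Min-cut edges: Res→J5 (2), TankB→P2 (2), J2→P2 (10); capacity 2 + 2 + 10 = 14.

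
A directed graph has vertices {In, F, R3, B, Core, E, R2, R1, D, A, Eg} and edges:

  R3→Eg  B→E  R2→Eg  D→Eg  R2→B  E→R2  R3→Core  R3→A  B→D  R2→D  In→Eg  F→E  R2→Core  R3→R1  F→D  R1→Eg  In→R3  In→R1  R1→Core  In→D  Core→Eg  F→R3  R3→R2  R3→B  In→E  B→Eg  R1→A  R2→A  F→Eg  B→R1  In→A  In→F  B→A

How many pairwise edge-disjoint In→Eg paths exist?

Assign every edge capacity 1; by Menger, the answer equals the max flow.
Path In→Eg (+1); total 1.
Path In→F→Eg (+1); total 2.
Path In→R3→Eg (+1); total 3.
Path In→R1→Eg (+1); total 4.
Path In→D→Eg (+1); total 5.
Path In→E→R2→Eg (+1); total 6.
No residual In→Eg path; max flow = 6.
Certifying cut of size 6: {In→D, In→E, In→Eg, In→F, In→R1, In→R3}.

6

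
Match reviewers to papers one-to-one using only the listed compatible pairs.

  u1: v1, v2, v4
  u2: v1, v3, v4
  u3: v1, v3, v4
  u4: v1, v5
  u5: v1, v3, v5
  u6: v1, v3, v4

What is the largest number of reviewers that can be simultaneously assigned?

Unit-capacity flow: source→left, listed edges, right→sink; max matching = max flow.
Augmenting path u1→v1 (+1); matched 1.
Augmenting path u2→v3 (+1); matched 2.
Augmenting path u3→v4 (+1); matched 3.
Augmenting path u4→v5 (+1); matched 4.
Augmenting path u5→v1→u1→v2 (+1); matched 5.
No augmenting path remains; maximum matching = 5.
König certificate: {u1, v1, v3, v4, v5} is a vertex cover of size 5 (every listed pair touches it), so no matching can be larger.

5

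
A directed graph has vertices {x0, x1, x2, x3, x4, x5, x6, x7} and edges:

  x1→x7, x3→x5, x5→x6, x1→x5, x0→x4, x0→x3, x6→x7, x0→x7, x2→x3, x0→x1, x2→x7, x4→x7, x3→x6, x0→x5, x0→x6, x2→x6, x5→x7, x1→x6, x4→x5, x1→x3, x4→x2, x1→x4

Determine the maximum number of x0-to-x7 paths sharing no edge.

5

Assign every edge capacity 1; by Menger, the answer equals the max flow.
Path x0→x7 (+1); total 1.
Path x0→x1→x7 (+1); total 2.
Path x0→x4→x7 (+1); total 3.
Path x0→x5→x7 (+1); total 4.
Path x0→x6→x7 (+1); total 5.
No residual x0→x7 path; max flow = 5.
Certifying cut of size 5: {x0→x1, x0→x4, x0→x7, x5→x7, x6→x7}.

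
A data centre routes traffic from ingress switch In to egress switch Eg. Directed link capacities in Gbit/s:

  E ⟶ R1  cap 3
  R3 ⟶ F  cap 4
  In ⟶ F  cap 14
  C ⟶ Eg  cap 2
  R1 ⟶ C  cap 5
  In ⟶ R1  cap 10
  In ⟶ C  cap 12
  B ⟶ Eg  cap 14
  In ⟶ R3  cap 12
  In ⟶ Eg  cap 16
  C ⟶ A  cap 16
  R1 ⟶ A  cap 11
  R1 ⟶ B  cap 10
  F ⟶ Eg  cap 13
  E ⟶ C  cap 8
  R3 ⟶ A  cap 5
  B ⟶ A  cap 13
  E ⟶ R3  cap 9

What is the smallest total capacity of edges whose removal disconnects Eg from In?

41

Augment In→Eg: bottleneck 16, flow now 16.
Augment In→C→Eg: bottleneck 2, flow now 18.
Augment In→F→Eg: bottleneck 13, flow now 31.
Augment In→R1→B→Eg: bottleneck 10, flow now 41.
No augmenting path remains; maximum flow = 41.
By max-flow min-cut, the minimum cut capacity equals the max flow.
In the residual graph, reachable from In: {In, C, R3, A, F}.
Min-cut edges: In→R1 (10), In→Eg (16), C→Eg (2), F→Eg (13); capacity 10 + 16 + 2 + 13 = 41.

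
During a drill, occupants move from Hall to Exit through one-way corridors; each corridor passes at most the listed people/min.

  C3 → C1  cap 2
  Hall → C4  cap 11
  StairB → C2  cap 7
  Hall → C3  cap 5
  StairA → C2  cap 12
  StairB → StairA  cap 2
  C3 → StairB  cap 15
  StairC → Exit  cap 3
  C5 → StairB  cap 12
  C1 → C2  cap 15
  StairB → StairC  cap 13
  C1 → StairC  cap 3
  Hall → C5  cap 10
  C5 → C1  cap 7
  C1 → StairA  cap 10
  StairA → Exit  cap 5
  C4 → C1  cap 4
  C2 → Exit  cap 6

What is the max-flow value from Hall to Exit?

14

Augment Hall→C4→C1→C2→Exit: bottleneck 4, flow now 4.
Augment Hall→C5→C1→C2→Exit: bottleneck 2, flow now 6.
Augment Hall→C5→C1→StairC→Exit: bottleneck 3, flow now 9.
Augment Hall→C5→C1→StairA→Exit: bottleneck 2, flow now 11.
Augment Hall→C5→StairB→StairA→Exit: bottleneck 2, flow now 13.
Augment Hall→C3→C1→StairA→Exit: bottleneck 1, flow now 14.
No augmenting path remains; maximum flow = 14.
In the residual graph, reachable from Hall: {Hall, C4, C5, C3, C1, StairB, C2, StairC, StairA}.
Min-cut edges: C2→Exit (6), StairC→Exit (3), StairA→Exit (5); capacity 6 + 3 + 5 = 14.
This cut is saturated, so no flow can exceed 14.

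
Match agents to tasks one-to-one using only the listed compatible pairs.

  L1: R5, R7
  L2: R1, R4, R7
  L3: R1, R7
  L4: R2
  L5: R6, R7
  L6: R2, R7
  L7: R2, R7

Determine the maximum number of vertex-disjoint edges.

6

Unit-capacity flow: source→left, listed edges, right→sink; max matching = max flow.
Augmenting path L1→R5 (+1); matched 1.
Augmenting path L2→R1 (+1); matched 2.
Augmenting path L3→R7 (+1); matched 3.
Augmenting path L4→R2 (+1); matched 4.
Augmenting path L5→R6 (+1); matched 5.
Augmenting path L6→R7→L3→R1→L2→R4 (+1); matched 6.
No augmenting path remains; maximum matching = 6.
König certificate: {L1, L2, L3, L5, R2, R7} is a vertex cover of size 6 (every listed pair touches it), so no matching can be larger.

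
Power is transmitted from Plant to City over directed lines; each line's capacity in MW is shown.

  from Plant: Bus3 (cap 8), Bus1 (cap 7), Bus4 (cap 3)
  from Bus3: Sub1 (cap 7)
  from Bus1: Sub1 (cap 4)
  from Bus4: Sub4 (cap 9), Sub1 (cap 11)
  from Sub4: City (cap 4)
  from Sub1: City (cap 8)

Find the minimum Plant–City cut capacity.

Augment Plant→Bus3→Sub1→City: bottleneck 7, flow now 7.
Augment Plant→Bus1→Sub1→City: bottleneck 1, flow now 8.
Augment Plant→Bus4→Sub4→City: bottleneck 3, flow now 11.
No augmenting path remains; maximum flow = 11.
By max-flow min-cut, the minimum cut capacity equals the max flow.
In the residual graph, reachable from Plant: {Plant, Bus3, Bus1, Sub1}.
Min-cut edges: Plant→Bus4 (3), Sub1→City (8); capacity 3 + 8 = 11.

11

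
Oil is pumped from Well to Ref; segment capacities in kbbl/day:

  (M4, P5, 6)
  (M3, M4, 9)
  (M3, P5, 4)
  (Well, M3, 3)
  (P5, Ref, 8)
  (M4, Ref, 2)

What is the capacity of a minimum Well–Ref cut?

Augment Well→M3→M4→Ref: bottleneck 2, flow now 2.
Augment Well→M3→P5→Ref: bottleneck 1, flow now 3.
No augmenting path remains; maximum flow = 3.
By max-flow min-cut, the minimum cut capacity equals the max flow.
In the residual graph, reachable from Well: {Well}.
Min-cut edges: Well→M3 (3); capacity 3 = 3.

3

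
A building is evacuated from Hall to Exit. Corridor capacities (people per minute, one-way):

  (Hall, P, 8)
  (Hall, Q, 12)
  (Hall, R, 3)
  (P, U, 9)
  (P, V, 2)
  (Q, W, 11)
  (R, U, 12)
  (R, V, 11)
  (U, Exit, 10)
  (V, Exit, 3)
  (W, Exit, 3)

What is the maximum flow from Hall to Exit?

14

Augment Hall→P→U→Exit: bottleneck 8, flow now 8.
Augment Hall→Q→W→Exit: bottleneck 3, flow now 11.
Augment Hall→R→U→Exit: bottleneck 2, flow now 13.
Augment Hall→R→V→Exit: bottleneck 1, flow now 14.
No augmenting path remains; maximum flow = 14.
In the residual graph, reachable from Hall: {Hall, Q, W}.
Min-cut edges: Hall→P (8), Hall→R (3), W→Exit (3); capacity 8 + 3 + 3 = 14.
This cut is saturated, so no flow can exceed 14.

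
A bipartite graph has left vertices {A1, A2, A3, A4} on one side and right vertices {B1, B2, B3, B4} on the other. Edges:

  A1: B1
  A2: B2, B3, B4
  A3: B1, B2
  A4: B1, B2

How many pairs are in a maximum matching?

3

Unit-capacity flow: source→left, listed edges, right→sink; max matching = max flow.
Augmenting path A1→B1 (+1); matched 1.
Augmenting path A2→B2 (+1); matched 2.
Augmenting path A3→B2→A2→B3 (+1); matched 3.
No augmenting path remains; maximum matching = 3.
König certificate: {A2, B1, B2} is a vertex cover of size 3 (every listed pair touches it), so no matching can be larger.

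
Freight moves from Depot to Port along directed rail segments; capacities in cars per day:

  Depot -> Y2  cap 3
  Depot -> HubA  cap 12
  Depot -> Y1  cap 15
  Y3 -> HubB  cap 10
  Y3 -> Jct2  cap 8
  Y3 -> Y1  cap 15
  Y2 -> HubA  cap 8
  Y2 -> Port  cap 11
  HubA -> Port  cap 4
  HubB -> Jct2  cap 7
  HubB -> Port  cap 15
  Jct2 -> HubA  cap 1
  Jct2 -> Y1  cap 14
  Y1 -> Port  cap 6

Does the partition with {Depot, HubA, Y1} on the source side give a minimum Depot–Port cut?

Yes — it is a minimum cut (capacity 13).

Given cut capacity: 3 + 4 + 6 = 13.
Augment Depot→Y2→Port: bottleneck 3, flow now 3.
Augment Depot→HubA→Port: bottleneck 4, flow now 7.
Augment Depot→Y1→Port: bottleneck 6, flow now 13.
No augmenting path remains; maximum flow = 13.
Cut capacity 13 equals the max flow, so it is a minimum cut.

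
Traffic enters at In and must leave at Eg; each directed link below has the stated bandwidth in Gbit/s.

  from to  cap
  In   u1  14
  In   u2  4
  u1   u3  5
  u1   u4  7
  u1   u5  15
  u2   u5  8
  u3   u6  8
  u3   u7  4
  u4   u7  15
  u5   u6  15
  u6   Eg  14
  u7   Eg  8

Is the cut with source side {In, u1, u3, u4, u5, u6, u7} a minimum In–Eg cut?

No — its capacity is 26, but the minimum cut has capacity 18.

Given cut capacity: 4 + 14 + 8 = 26.
Augment In→u1→u3→u6→Eg: bottleneck 5, flow now 5.
Augment In→u1→u4→u7→Eg: bottleneck 7, flow now 12.
Augment In→u1→u5→u6→Eg: bottleneck 2, flow now 14.
Augment In→u2→u5→u6→Eg: bottleneck 4, flow now 18.
No augmenting path remains; maximum flow = 18.
In the residual graph, reachable from In: {In}.
Min-cut edges: In→u1 (14), In→u2 (4); capacity 14 + 4 = 18.
Cut capacity 26 exceeds the max flow 18, so it is not minimum.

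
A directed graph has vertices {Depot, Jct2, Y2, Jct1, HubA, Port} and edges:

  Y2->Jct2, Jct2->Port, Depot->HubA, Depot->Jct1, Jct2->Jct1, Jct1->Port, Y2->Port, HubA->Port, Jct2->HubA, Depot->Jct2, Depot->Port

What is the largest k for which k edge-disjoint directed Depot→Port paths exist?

4

Assign every edge capacity 1; by Menger, the answer equals the max flow.
Path Depot→Port (+1); total 1.
Path Depot→Jct2→Port (+1); total 2.
Path Depot→Jct1→Port (+1); total 3.
Path Depot→HubA→Port (+1); total 4.
No residual Depot→Port path; max flow = 4.
Certifying cut of size 4: {Depot→HubA, Depot→Jct1, Depot→Jct2, Depot→Port}.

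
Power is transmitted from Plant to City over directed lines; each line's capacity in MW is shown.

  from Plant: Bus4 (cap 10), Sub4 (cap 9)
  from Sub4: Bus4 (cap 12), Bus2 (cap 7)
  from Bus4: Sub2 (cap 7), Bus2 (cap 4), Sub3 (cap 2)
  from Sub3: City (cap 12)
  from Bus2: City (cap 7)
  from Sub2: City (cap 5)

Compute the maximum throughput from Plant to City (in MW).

14

Augment Plant→Sub4→Bus2→City: bottleneck 7, flow now 7.
Augment Plant→Bus4→Sub3→City: bottleneck 2, flow now 9.
Augment Plant→Bus4→Sub2→City: bottleneck 5, flow now 14.
No augmenting path remains; maximum flow = 14.
In the residual graph, reachable from Plant: {Plant, Sub4, Bus4, Bus2, Sub2}.
Min-cut edges: Bus4→Sub3 (2), Bus2→City (7), Sub2→City (5); capacity 2 + 7 + 5 = 14.
This cut is saturated, so no flow can exceed 14.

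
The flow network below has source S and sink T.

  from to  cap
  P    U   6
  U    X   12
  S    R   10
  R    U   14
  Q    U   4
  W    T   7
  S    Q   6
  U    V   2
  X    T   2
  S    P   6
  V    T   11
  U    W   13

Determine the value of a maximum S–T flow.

11

Augment S→P→U→V→T: bottleneck 2, flow now 2.
Augment S→P→U→W→T: bottleneck 4, flow now 6.
Augment S→Q→U→W→T: bottleneck 3, flow now 9.
Augment S→Q→U→X→T: bottleneck 1, flow now 10.
Augment S→R→U→X→T: bottleneck 1, flow now 11.
No augmenting path remains; maximum flow = 11.
In the residual graph, reachable from S: {S, P, Q, R, U, W, X}.
Min-cut edges: U→V (2), W→T (7), X→T (2); capacity 2 + 7 + 2 = 11.
This cut is saturated, so no flow can exceed 11.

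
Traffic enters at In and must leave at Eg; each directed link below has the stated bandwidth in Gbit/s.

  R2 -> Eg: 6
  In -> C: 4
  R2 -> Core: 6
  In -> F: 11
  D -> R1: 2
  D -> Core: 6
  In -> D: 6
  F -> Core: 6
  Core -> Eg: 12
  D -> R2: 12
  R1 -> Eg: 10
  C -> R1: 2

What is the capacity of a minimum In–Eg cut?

14

Augment In→F→Core→Eg: bottleneck 6, flow now 6.
Augment In→C→R1→Eg: bottleneck 2, flow now 8.
Augment In→D→R1→Eg: bottleneck 2, flow now 10.
Augment In→D→Core→Eg: bottleneck 4, flow now 14.
No augmenting path remains; maximum flow = 14.
By max-flow min-cut, the minimum cut capacity equals the max flow.
In the residual graph, reachable from In: {In, F, C}.
Min-cut edges: In→D (6), F→Core (6), C→R1 (2); capacity 6 + 6 + 2 = 14.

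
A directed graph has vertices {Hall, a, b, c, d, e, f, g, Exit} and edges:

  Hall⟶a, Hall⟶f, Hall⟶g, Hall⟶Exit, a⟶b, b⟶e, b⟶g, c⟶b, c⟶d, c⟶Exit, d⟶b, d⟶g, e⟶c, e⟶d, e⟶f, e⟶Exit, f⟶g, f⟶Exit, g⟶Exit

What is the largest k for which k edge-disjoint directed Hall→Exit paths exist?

Assign every edge capacity 1; by Menger, the answer equals the max flow.
Path Hall→Exit (+1); total 1.
Path Hall→f→Exit (+1); total 2.
Path Hall→g→Exit (+1); total 3.
Path Hall→a→b→e→Exit (+1); total 4.
No residual Hall→Exit path; max flow = 4.
Certifying cut of size 4: {Hall→Exit, Hall→a, Hall→f, Hall→g}.

4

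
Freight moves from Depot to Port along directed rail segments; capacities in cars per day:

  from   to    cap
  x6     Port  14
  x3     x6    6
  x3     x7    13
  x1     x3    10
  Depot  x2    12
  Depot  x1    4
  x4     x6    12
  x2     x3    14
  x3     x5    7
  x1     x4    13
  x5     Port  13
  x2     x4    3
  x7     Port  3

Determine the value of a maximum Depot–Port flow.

Augment Depot→x1→x3→x5→Port: bottleneck 4, flow now 4.
Augment Depot→x2→x3→x5→Port: bottleneck 3, flow now 7.
Augment Depot→x2→x3→x6→Port: bottleneck 6, flow now 13.
Augment Depot→x2→x3→x7→Port: bottleneck 3, flow now 16.
No augmenting path remains; maximum flow = 16.
In the residual graph, reachable from Depot: {Depot}.
Min-cut edges: Depot→x1 (4), Depot→x2 (12); capacity 4 + 12 = 16.
This cut is saturated, so no flow can exceed 16.

16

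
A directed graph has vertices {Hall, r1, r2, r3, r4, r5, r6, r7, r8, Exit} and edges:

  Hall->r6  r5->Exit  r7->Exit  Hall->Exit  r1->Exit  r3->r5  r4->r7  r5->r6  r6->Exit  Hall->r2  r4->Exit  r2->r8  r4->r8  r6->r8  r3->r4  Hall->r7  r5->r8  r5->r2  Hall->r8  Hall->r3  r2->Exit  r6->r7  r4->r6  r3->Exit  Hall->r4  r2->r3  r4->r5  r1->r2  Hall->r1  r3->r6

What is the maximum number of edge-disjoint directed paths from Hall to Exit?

Assign every edge capacity 1; by Menger, the answer equals the max flow.
Path Hall→Exit (+1); total 1.
Path Hall→r1→Exit (+1); total 2.
Path Hall→r2→Exit (+1); total 3.
Path Hall→r3→Exit (+1); total 4.
Path Hall→r4→Exit (+1); total 5.
Path Hall→r6→Exit (+1); total 6.
Path Hall→r7→Exit (+1); total 7.
No residual Hall→Exit path; max flow = 7.
Certifying cut of size 7: {Hall→Exit, Hall→r1, Hall→r2, Hall→r3, Hall→r4, Hall→r6, Hall→r7}.

7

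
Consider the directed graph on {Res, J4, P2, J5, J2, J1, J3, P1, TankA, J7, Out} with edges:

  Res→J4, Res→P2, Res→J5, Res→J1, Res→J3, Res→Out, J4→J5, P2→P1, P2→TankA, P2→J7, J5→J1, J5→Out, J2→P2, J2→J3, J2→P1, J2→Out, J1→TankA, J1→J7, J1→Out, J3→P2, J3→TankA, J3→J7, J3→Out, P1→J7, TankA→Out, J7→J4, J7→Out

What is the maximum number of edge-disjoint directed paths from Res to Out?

Assign every edge capacity 1; by Menger, the answer equals the max flow.
Path Res→Out (+1); total 1.
Path Res→J5→Out (+1); total 2.
Path Res→J1→Out (+1); total 3.
Path Res→J3→Out (+1); total 4.
Path Res→P2→TankA→Out (+1); total 5.
Path Res→J4→J5→J1→J7→Out (+1); total 6.
No residual Res→Out path; max flow = 6.
Certifying cut of size 6: {Res→J1, Res→J3, Res→J4, Res→J5, Res→Out, Res→P2}.

6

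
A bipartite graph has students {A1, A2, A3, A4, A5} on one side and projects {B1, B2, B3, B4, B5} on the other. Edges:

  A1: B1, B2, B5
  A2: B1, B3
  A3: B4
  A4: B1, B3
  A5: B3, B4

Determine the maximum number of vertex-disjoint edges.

Unit-capacity flow: source→left, listed edges, right→sink; max matching = max flow.
Augmenting path A1→B1 (+1); matched 1.
Augmenting path A2→B3 (+1); matched 2.
Augmenting path A3→B4 (+1); matched 3.
Augmenting path A4→B1→A1→B2 (+1); matched 4.
No augmenting path remains; maximum matching = 4.
König certificate: {A1, B1, B3, B4} is a vertex cover of size 4 (every listed pair touches it), so no matching can be larger.

4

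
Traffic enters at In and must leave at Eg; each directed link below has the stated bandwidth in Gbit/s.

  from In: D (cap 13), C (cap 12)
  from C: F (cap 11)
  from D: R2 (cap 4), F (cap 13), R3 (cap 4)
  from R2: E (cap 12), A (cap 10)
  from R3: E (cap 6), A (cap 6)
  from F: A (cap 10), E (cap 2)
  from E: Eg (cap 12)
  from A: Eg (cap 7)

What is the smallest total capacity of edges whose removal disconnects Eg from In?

Augment In→C→F→E→Eg: bottleneck 2, flow now 2.
Augment In→C→F→A→Eg: bottleneck 7, flow now 9.
Augment In→D→R2→E→Eg: bottleneck 4, flow now 13.
Augment In→D→R3→E→Eg: bottleneck 4, flow now 17.
No augmenting path remains; maximum flow = 17.
By max-flow min-cut, the minimum cut capacity equals the max flow.
In the residual graph, reachable from In: {In, C, D, F, A}.
Min-cut edges: D→R2 (4), D→R3 (4), F→E (2), A→Eg (7); capacity 4 + 4 + 2 + 7 = 17.

17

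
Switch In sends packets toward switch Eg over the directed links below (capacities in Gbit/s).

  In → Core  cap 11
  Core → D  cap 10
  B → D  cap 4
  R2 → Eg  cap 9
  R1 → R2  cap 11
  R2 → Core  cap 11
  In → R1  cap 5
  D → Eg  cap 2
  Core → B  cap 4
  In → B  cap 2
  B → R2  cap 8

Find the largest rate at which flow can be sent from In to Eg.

11

Augment In→R1→R2→Eg: bottleneck 5, flow now 5.
Augment In→Core→D→Eg: bottleneck 2, flow now 7.
Augment In→B→R2→Eg: bottleneck 2, flow now 9.
Augment In→Core→B→R2→Eg: bottleneck 2, flow now 11.
No augmenting path remains; maximum flow = 11.
In the residual graph, reachable from In: {In, R1, Core, B, D, R2}.
Min-cut edges: D→Eg (2), R2→Eg (9); capacity 2 + 9 = 11.
This cut is saturated, so no flow can exceed 11.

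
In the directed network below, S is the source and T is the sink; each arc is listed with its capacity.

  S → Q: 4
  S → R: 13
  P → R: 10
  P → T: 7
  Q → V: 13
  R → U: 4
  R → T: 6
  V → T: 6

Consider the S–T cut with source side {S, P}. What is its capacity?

34

Edges leaving {S, P}: S→Q (4), S→R (13), P→R (10), P→T (7).
Cut capacity = 4 + 13 + 10 + 7 = 34.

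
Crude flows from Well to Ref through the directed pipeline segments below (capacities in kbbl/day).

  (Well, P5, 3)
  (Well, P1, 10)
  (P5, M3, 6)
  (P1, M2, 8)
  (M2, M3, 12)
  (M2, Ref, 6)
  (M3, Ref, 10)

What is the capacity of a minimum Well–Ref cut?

11

Augment Well→P5→M3→Ref: bottleneck 3, flow now 3.
Augment Well→P1→M2→Ref: bottleneck 6, flow now 9.
Augment Well→P1→M2→M3→Ref: bottleneck 2, flow now 11.
No augmenting path remains; maximum flow = 11.
By max-flow min-cut, the minimum cut capacity equals the max flow.
In the residual graph, reachable from Well: {Well, P1}.
Min-cut edges: Well→P5 (3), P1→M2 (8); capacity 3 + 8 = 11.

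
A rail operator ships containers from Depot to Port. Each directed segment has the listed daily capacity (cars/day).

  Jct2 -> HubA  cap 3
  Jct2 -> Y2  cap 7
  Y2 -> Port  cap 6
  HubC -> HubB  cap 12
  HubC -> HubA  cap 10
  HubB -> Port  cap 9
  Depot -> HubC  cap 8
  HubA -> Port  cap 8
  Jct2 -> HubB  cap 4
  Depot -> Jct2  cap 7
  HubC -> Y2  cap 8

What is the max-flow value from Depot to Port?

Augment Depot→HubC→HubA→Port: bottleneck 8, flow now 8.
Augment Depot→Jct2→Y2→Port: bottleneck 6, flow now 14.
Augment Depot→Jct2→HubB→Port: bottleneck 1, flow now 15.
No augmenting path remains; maximum flow = 15.
In the residual graph, reachable from Depot: {Depot}.
Min-cut edges: Depot→HubC (8), Depot→Jct2 (7); capacity 8 + 7 = 15.
This cut is saturated, so no flow can exceed 15.

15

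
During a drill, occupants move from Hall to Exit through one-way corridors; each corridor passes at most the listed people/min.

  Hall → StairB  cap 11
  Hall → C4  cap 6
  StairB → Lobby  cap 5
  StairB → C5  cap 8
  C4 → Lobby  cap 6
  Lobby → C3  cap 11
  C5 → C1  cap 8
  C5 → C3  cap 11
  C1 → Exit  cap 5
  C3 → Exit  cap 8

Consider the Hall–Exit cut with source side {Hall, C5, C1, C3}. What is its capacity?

Edges leaving {Hall, C5, C1, C3}: Hall→StairB (11), Hall→C4 (6), C1→Exit (5), C3→Exit (8).
Cut capacity = 11 + 6 + 5 + 8 = 30.

30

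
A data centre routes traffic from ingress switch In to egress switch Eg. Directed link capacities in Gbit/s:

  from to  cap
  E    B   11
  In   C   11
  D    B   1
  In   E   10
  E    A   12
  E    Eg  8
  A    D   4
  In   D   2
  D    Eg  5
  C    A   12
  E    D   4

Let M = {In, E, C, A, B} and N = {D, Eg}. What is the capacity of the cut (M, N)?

18

Edges leaving {In, E, C, A, B}: In→D (2), E→D (4), E→Eg (8), A→D (4).
Cut capacity = 2 + 4 + 8 + 4 = 18.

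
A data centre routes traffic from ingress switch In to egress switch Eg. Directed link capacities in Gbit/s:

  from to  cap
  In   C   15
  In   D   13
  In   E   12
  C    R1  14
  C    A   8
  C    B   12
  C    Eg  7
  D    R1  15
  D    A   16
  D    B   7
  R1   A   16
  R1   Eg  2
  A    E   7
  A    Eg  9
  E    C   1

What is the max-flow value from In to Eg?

18

Augment In→C→Eg: bottleneck 7, flow now 7.
Augment In→C→R1→Eg: bottleneck 2, flow now 9.
Augment In→C→A→Eg: bottleneck 6, flow now 15.
Augment In→D→A→Eg: bottleneck 3, flow now 18.
No augmenting path remains; maximum flow = 18.
In the residual graph, reachable from In: {In, C, D, R1, A, E, B}.
Min-cut edges: C→Eg (7), R1→Eg (2), A→Eg (9); capacity 7 + 2 + 9 = 18.
This cut is saturated, so no flow can exceed 18.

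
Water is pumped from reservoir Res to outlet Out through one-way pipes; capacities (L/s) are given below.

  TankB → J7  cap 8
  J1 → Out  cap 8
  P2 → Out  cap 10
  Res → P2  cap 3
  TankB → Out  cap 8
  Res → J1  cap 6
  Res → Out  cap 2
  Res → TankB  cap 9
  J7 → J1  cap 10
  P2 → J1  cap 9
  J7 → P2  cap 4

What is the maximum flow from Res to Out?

20

Augment Res→Out: bottleneck 2, flow now 2.
Augment Res→TankB→Out: bottleneck 8, flow now 10.
Augment Res→P2→Out: bottleneck 3, flow now 13.
Augment Res→J1→Out: bottleneck 6, flow now 19.
Augment Res→TankB→J7→P2→Out: bottleneck 1, flow now 20.
No augmenting path remains; maximum flow = 20.
In the residual graph, reachable from Res: {Res}.
Min-cut edges: Res→TankB (9), Res→P2 (3), Res→J1 (6), Res→Out (2); capacity 9 + 3 + 6 + 2 = 20.
This cut is saturated, so no flow can exceed 20.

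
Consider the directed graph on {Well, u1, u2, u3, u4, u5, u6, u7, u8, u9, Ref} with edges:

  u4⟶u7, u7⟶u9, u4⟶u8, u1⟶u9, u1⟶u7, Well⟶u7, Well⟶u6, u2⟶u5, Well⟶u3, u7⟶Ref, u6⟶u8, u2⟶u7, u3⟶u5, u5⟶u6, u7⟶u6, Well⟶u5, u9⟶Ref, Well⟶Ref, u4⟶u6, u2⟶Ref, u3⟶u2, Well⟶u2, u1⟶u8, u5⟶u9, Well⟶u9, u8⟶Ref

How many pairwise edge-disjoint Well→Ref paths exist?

Assign every edge capacity 1; by Menger, the answer equals the max flow.
Path Well→Ref (+1); total 1.
Path Well→u2→Ref (+1); total 2.
Path Well→u7→Ref (+1); total 3.
Path Well→u9→Ref (+1); total 4.
Path Well→u6→u8→Ref (+1); total 5.
No residual Well→Ref path; max flow = 5.
Certifying cut of size 5: {Well→Ref, u2→Ref, u6→u8, u7→Ref, u9→Ref}.

5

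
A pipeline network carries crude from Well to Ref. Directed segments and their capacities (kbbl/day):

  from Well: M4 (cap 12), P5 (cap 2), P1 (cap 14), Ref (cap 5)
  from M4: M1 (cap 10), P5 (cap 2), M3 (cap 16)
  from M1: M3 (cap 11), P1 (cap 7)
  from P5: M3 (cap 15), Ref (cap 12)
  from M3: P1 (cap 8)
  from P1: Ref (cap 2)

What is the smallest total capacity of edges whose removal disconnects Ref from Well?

Augment Well→Ref: bottleneck 5, flow now 5.
Augment Well→P5→Ref: bottleneck 2, flow now 7.
Augment Well→P1→Ref: bottleneck 2, flow now 9.
Augment Well→M4→P5→Ref: bottleneck 2, flow now 11.
No augmenting path remains; maximum flow = 11.
By max-flow min-cut, the minimum cut capacity equals the max flow.
In the residual graph, reachable from Well: {Well, M4, M1, M3, P1}.
Min-cut edges: Well→P5 (2), Well→Ref (5), M4→P5 (2), P1→Ref (2); capacity 2 + 5 + 2 + 2 = 11.

11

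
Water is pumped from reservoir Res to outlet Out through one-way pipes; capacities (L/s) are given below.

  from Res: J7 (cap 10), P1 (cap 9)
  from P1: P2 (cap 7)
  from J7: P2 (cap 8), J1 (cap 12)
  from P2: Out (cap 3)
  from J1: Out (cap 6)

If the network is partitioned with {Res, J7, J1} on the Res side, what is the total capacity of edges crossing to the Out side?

23

Edges leaving {Res, J7, J1}: Res→P1 (9), J7→P2 (8), J1→Out (6).
Cut capacity = 9 + 8 + 6 = 23.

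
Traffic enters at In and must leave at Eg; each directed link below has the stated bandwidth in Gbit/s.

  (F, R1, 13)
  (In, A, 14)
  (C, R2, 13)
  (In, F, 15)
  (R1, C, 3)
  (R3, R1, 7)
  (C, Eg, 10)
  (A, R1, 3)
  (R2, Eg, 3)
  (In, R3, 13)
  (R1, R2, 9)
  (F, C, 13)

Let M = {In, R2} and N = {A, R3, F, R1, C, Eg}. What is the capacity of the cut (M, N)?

45

Edges leaving {In, R2}: In→A (14), In→R3 (13), In→F (15), R2→Eg (3).
Cut capacity = 14 + 13 + 15 + 3 = 45.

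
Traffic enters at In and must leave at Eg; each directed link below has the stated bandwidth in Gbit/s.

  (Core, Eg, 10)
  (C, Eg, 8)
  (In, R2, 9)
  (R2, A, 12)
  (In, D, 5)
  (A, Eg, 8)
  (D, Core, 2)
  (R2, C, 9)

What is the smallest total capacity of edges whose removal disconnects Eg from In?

11

Augment In→D→Core→Eg: bottleneck 2, flow now 2.
Augment In→R2→C→Eg: bottleneck 8, flow now 10.
Augment In→R2→A→Eg: bottleneck 1, flow now 11.
No augmenting path remains; maximum flow = 11.
By max-flow min-cut, the minimum cut capacity equals the max flow.
In the residual graph, reachable from In: {In, D}.
Min-cut edges: In→R2 (9), D→Core (2); capacity 9 + 2 = 11.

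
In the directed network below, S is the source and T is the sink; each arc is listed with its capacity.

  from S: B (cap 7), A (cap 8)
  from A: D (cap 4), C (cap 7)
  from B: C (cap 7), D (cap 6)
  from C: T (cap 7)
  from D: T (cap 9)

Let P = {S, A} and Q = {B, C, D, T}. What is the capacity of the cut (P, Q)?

Edges leaving {S, A}: S→B (7), A→C (7), A→D (4).
Cut capacity = 7 + 7 + 4 = 18.

18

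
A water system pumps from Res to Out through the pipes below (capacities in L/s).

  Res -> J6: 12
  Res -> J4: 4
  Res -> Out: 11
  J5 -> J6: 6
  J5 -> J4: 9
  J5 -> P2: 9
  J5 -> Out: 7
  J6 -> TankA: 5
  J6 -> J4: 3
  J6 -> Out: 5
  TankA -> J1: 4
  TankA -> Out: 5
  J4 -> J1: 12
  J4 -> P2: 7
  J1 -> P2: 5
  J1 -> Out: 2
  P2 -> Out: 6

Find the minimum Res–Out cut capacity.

Augment Res→Out: bottleneck 11, flow now 11.
Augment Res→J6→Out: bottleneck 5, flow now 16.
Augment Res→J6→TankA→Out: bottleneck 5, flow now 21.
Augment Res→J4→J1→Out: bottleneck 2, flow now 23.
Augment Res→J4→P2→Out: bottleneck 2, flow now 25.
Augment Res→J6→J4→P2→Out: bottleneck 2, flow now 27.
No augmenting path remains; maximum flow = 27.
By max-flow min-cut, the minimum cut capacity equals the max flow.
In the residual graph, reachable from Res: {Res}.
Min-cut edges: Res→J6 (12), Res→J4 (4), Res→Out (11); capacity 12 + 4 + 11 = 27.

27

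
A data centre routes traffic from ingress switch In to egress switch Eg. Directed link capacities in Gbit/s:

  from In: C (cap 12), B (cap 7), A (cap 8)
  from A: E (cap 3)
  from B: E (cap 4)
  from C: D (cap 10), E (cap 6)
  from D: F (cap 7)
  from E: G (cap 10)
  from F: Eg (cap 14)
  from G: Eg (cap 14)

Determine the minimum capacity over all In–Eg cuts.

17

Augment In→A→E→G→Eg: bottleneck 3, flow now 3.
Augment In→B→E→G→Eg: bottleneck 4, flow now 7.
Augment In→C→D→F→Eg: bottleneck 7, flow now 14.
Augment In→C→E→G→Eg: bottleneck 3, flow now 17.
No augmenting path remains; maximum flow = 17.
By max-flow min-cut, the minimum cut capacity equals the max flow.
In the residual graph, reachable from In: {In, A, B, C, D, E}.
Min-cut edges: D→F (7), E→G (10); capacity 7 + 10 = 17.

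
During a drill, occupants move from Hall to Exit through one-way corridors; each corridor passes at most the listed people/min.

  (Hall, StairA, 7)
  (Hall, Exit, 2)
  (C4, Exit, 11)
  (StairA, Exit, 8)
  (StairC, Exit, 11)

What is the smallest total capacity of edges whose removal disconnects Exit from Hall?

Augment Hall→Exit: bottleneck 2, flow now 2.
Augment Hall→StairA→Exit: bottleneck 7, flow now 9.
No augmenting path remains; maximum flow = 9.
By max-flow min-cut, the minimum cut capacity equals the max flow.
In the residual graph, reachable from Hall: {Hall}.
Min-cut edges: Hall→StairA (7), Hall→Exit (2); capacity 7 + 2 = 9.

9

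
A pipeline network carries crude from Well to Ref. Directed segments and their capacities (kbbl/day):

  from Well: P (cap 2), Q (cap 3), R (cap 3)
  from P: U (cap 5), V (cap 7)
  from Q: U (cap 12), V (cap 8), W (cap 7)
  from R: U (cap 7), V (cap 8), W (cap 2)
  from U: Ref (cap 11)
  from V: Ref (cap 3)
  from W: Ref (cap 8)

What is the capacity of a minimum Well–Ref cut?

Augment Well→P→U→Ref: bottleneck 2, flow now 2.
Augment Well→Q→U→Ref: bottleneck 3, flow now 5.
Augment Well→R→U→Ref: bottleneck 3, flow now 8.
No augmenting path remains; maximum flow = 8.
By max-flow min-cut, the minimum cut capacity equals the max flow.
In the residual graph, reachable from Well: {Well}.
Min-cut edges: Well→P (2), Well→Q (3), Well→R (3); capacity 2 + 3 + 3 = 8.

8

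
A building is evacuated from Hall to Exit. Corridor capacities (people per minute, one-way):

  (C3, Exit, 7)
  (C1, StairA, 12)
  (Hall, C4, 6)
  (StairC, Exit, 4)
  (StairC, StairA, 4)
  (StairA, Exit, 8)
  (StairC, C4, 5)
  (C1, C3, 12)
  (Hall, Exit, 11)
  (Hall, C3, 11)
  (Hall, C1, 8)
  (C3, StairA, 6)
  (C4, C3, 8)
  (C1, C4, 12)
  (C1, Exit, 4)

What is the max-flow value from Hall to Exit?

30

Augment Hall→Exit: bottleneck 11, flow now 11.
Augment Hall→C1→Exit: bottleneck 4, flow now 15.
Augment Hall→C3→Exit: bottleneck 7, flow now 22.
Augment Hall→C1→StairA→Exit: bottleneck 4, flow now 26.
Augment Hall→C3→StairA→Exit: bottleneck 4, flow now 30.
No augmenting path remains; maximum flow = 30.
In the residual graph, reachable from Hall: {Hall, C1, C4, C3, StairA}.
Min-cut edges: Hall→Exit (11), C1→Exit (4), C3→Exit (7), StairA→Exit (8); capacity 11 + 4 + 7 + 8 = 30.
This cut is saturated, so no flow can exceed 30.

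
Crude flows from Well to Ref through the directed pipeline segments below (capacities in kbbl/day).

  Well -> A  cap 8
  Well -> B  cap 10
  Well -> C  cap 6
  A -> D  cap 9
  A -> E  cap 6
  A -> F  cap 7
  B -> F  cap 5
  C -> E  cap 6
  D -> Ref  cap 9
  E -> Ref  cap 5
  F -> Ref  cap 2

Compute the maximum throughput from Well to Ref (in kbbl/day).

15

Augment Well→A→D→Ref: bottleneck 8, flow now 8.
Augment Well→B→F→Ref: bottleneck 2, flow now 10.
Augment Well→C→E→Ref: bottleneck 5, flow now 15.
No augmenting path remains; maximum flow = 15.
In the residual graph, reachable from Well: {Well, B, C, E, F}.
Min-cut edges: Well→A (8), E→Ref (5), F→Ref (2); capacity 8 + 5 + 2 = 15.
This cut is saturated, so no flow can exceed 15.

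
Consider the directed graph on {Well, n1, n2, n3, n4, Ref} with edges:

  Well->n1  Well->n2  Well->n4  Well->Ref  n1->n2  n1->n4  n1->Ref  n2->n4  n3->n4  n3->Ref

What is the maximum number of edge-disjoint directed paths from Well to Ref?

Assign every edge capacity 1; by Menger, the answer equals the max flow.
Path Well→Ref (+1); total 1.
Path Well→n1→Ref (+1); total 2.
No residual Well→Ref path; max flow = 2.
Certifying cut of size 2: {Well→Ref, Well→n1}.

2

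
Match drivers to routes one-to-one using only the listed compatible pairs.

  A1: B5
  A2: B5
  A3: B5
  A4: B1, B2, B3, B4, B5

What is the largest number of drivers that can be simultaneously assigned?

Unit-capacity flow: source→left, listed edges, right→sink; max matching = max flow.
Augmenting path A1→B5 (+1); matched 1.
Augmenting path A4→B1 (+1); matched 2.
No augmenting path remains; maximum matching = 2.
König certificate: {A4, B5} is a vertex cover of size 2 (every listed pair touches it), so no matching can be larger.

2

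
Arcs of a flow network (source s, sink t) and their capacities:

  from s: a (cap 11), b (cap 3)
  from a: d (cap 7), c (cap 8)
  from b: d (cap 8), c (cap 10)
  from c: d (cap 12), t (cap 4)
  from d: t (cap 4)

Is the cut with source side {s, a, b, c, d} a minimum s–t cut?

Given cut capacity: 4 + 4 = 8.
Augment s→a→c→t: bottleneck 4, flow now 4.
Augment s→a→d→t: bottleneck 4, flow now 8.
No augmenting path remains; maximum flow = 8.
Cut capacity 8 equals the max flow, so it is a minimum cut.

Yes — it is a minimum cut (capacity 8).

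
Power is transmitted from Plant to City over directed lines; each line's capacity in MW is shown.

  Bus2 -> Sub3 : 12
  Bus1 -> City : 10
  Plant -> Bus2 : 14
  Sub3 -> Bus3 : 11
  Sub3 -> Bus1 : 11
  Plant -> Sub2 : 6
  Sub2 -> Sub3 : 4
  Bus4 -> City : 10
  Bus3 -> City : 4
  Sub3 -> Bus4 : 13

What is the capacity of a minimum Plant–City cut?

Augment Plant→Bus2→Sub3→Bus3→City: bottleneck 4, flow now 4.
Augment Plant→Bus2→Sub3→Bus4→City: bottleneck 8, flow now 12.
Augment Plant→Sub2→Sub3→Bus4→City: bottleneck 2, flow now 14.
Augment Plant→Sub2→Sub3→Bus1→City: bottleneck 2, flow now 16.
No augmenting path remains; maximum flow = 16.
By max-flow min-cut, the minimum cut capacity equals the max flow.
In the residual graph, reachable from Plant: {Plant, Bus2, Sub2}.
Min-cut edges: Bus2→Sub3 (12), Sub2→Sub3 (4); capacity 12 + 4 = 16.

16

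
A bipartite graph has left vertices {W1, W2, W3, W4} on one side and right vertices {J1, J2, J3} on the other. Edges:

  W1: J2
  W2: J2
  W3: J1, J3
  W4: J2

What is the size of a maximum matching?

2

Unit-capacity flow: source→left, listed edges, right→sink; max matching = max flow.
Augmenting path W1→J2 (+1); matched 1.
Augmenting path W3→J1 (+1); matched 2.
No augmenting path remains; maximum matching = 2.
König certificate: {W3, J2} is a vertex cover of size 2 (every listed pair touches it), so no matching can be larger.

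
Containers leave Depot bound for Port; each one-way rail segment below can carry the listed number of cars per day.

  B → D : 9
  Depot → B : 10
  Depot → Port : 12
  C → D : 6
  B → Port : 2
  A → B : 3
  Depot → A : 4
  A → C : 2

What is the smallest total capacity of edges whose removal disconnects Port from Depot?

Augment Depot→Port: bottleneck 12, flow now 12.
Augment Depot→B→Port: bottleneck 2, flow now 14.
No augmenting path remains; maximum flow = 14.
By max-flow min-cut, the minimum cut capacity equals the max flow.
In the residual graph, reachable from Depot: {Depot, A, B, C, D}.
Min-cut edges: Depot→Port (12), B→Port (2); capacity 12 + 2 = 14.

14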